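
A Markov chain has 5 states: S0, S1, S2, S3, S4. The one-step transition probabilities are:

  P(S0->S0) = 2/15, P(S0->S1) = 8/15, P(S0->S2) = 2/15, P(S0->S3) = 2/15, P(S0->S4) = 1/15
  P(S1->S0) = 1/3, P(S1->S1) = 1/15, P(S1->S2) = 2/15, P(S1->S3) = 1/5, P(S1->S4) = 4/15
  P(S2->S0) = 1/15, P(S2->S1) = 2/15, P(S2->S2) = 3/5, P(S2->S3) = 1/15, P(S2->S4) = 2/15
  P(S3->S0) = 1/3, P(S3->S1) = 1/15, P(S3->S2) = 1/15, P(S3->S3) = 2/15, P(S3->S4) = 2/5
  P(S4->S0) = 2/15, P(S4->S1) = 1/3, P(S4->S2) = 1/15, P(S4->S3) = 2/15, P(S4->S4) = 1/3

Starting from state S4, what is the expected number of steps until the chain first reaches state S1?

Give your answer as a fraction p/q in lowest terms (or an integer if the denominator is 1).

Answer: 7965/2368

Derivation:
Let h_i = expected steps to first reach S1 from state i.
Boundary: h_S1 = 0.
First-step equations for the other states:
  h_S0 = 1 + 2/15*h_S0 + 8/15*h_S1 + 2/15*h_S2 + 2/15*h_S3 + 1/15*h_S4
  h_S2 = 1 + 1/15*h_S0 + 2/15*h_S1 + 3/5*h_S2 + 1/15*h_S3 + 2/15*h_S4
  h_S3 = 1 + 1/3*h_S0 + 1/15*h_S1 + 1/15*h_S2 + 2/15*h_S3 + 2/5*h_S4
  h_S4 = 1 + 2/15*h_S0 + 1/3*h_S1 + 1/15*h_S2 + 2/15*h_S3 + 1/3*h_S4

Substituting h_S1 = 0 and rearranging gives the linear system (I - Q) h = 1:
  [13/15, -2/15, -2/15, -1/15] . (h_S0, h_S2, h_S3, h_S4) = 1
  [-1/15, 2/5, -1/15, -2/15] . (h_S0, h_S2, h_S3, h_S4) = 1
  [-1/3, -1/15, 13/15, -2/5] . (h_S0, h_S2, h_S3, h_S4) = 1
  [-2/15, -1/15, -2/15, 2/3] . (h_S0, h_S2, h_S3, h_S4) = 1

Solving yields:
  h_S0 = 6595/2368
  h_S2 = 5655/1184
  h_S3 = 9815/2368
  h_S4 = 7965/2368

Starting state is S4, so the expected hitting time is h_S4 = 7965/2368.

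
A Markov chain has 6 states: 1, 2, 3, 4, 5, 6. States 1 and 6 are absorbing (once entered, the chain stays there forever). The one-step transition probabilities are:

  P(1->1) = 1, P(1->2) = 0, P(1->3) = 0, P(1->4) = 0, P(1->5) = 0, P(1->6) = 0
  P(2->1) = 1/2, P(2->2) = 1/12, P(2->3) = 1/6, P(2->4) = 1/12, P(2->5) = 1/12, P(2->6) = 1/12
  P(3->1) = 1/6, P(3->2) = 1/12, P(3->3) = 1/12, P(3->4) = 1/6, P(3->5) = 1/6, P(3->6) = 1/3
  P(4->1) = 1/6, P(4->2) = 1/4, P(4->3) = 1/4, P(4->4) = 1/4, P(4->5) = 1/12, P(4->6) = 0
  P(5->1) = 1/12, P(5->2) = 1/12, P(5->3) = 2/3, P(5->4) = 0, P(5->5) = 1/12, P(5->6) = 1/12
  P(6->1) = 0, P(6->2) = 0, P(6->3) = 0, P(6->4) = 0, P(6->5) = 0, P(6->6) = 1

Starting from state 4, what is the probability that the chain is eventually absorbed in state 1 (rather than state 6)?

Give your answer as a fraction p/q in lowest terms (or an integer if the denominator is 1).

Answer: 5771/8537

Derivation:
Let a_i = P(absorbed in 1 | start in state i).
Boundary conditions: a_1 = 1, a_6 = 0.
For each transient state i, a_i = sum_j P(i->j) * a_j:
  a_2 = 1/2*a_1 + 1/12*a_2 + 1/6*a_3 + 1/12*a_4 + 1/12*a_5 + 1/12*a_6
  a_3 = 1/6*a_1 + 1/12*a_2 + 1/12*a_3 + 1/6*a_4 + 1/6*a_5 + 1/3*a_6
  a_4 = 1/6*a_1 + 1/4*a_2 + 1/4*a_3 + 1/4*a_4 + 1/12*a_5 + 0*a_6
  a_5 = 1/12*a_1 + 1/12*a_2 + 2/3*a_3 + 0*a_4 + 1/12*a_5 + 1/12*a_6

Substituting a_1 = 1 and a_6 = 0, rearrange to (I - Q) a = r where r[i] = P(i -> 1):
  [11/12, -1/6, -1/12, -1/12] . (a_2, a_3, a_4, a_5) = 1/2
  [-1/12, 11/12, -1/6, -1/6] . (a_2, a_3, a_4, a_5) = 1/6
  [-1/4, -1/4, 3/4, -1/12] . (a_2, a_3, a_4, a_5) = 1/6
  [-1/12, -2/3, 0, 11/12] . (a_2, a_3, a_4, a_5) = 1/12

Solving yields:
  a_2 = 6280/8537
  a_3 = 3938/8537
  a_4 = 5771/8537
  a_5 = 4211/8537

Starting state is 4, so the absorption probability is a_4 = 5771/8537.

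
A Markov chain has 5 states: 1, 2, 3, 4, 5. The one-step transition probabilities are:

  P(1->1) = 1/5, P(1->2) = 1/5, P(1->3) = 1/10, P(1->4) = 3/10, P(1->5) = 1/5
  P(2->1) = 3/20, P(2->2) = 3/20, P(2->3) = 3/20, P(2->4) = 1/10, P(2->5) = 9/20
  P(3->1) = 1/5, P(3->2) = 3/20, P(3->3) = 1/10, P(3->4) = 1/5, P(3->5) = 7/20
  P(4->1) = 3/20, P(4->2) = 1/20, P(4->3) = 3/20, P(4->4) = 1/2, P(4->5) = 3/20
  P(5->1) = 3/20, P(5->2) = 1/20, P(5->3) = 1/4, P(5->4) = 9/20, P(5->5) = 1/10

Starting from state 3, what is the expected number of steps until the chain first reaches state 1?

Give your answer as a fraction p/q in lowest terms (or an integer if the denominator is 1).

Let h_i = expected steps to first reach 1 from state i.
Boundary: h_1 = 0.
First-step equations for the other states:
  h_2 = 1 + 3/20*h_1 + 3/20*h_2 + 3/20*h_3 + 1/10*h_4 + 9/20*h_5
  h_3 = 1 + 1/5*h_1 + 3/20*h_2 + 1/10*h_3 + 1/5*h_4 + 7/20*h_5
  h_4 = 1 + 3/20*h_1 + 1/20*h_2 + 3/20*h_3 + 1/2*h_4 + 3/20*h_5
  h_5 = 1 + 3/20*h_1 + 1/20*h_2 + 1/4*h_3 + 9/20*h_4 + 1/10*h_5

Substituting h_1 = 0 and rearranging gives the linear system (I - Q) h = 1:
  [17/20, -3/20, -1/10, -9/20] . (h_2, h_3, h_4, h_5) = 1
  [-3/20, 9/10, -1/5, -7/20] . (h_2, h_3, h_4, h_5) = 1
  [-1/20, -3/20, 1/2, -3/20] . (h_2, h_3, h_4, h_5) = 1
  [-1/20, -1/4, -9/20, 9/10] . (h_2, h_3, h_4, h_5) = 1

Solving yields:
  h_2 = 12930/2047
  h_3 = 12320/2047
  h_4 = 12950/2047
  h_5 = 12890/2047

Starting state is 3, so the expected hitting time is h_3 = 12320/2047.

Answer: 12320/2047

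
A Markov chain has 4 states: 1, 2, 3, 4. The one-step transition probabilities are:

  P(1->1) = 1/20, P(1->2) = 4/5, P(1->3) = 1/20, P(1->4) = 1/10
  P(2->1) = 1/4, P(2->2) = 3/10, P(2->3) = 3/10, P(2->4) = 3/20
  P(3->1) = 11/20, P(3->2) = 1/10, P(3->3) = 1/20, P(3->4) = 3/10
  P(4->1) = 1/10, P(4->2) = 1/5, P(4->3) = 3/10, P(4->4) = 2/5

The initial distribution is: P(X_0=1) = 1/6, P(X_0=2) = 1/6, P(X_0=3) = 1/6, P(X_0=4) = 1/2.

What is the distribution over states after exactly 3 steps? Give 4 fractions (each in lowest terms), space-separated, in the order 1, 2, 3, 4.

Propagating the distribution step by step (d_{t+1} = d_t * P):
d_0 = (1=1/6, 2=1/6, 3=1/6, 4=1/2)
  d_1[1] = 1/6*1/20 + 1/6*1/4 + 1/6*11/20 + 1/2*1/10 = 23/120
  d_1[2] = 1/6*4/5 + 1/6*3/10 + 1/6*1/10 + 1/2*1/5 = 3/10
  d_1[3] = 1/6*1/20 + 1/6*3/10 + 1/6*1/20 + 1/2*3/10 = 13/60
  d_1[4] = 1/6*1/10 + 1/6*3/20 + 1/6*3/10 + 1/2*2/5 = 7/24
d_1 = (1=23/120, 2=3/10, 3=13/60, 4=7/24)
  d_2[1] = 23/120*1/20 + 3/10*1/4 + 13/60*11/20 + 7/24*1/10 = 559/2400
  d_2[2] = 23/120*4/5 + 3/10*3/10 + 13/60*1/10 + 7/24*1/5 = 97/300
  d_2[3] = 23/120*1/20 + 3/10*3/10 + 13/60*1/20 + 7/24*3/10 = 19/96
  d_2[4] = 23/120*1/10 + 3/10*3/20 + 13/60*3/10 + 7/24*2/5 = 59/240
d_2 = (1=559/2400, 2=97/300, 3=19/96, 4=59/240)
  d_3[1] = 559/2400*1/20 + 97/300*1/4 + 19/96*11/20 + 59/240*1/10 = 2711/12000
  d_3[2] = 559/2400*4/5 + 97/300*3/10 + 19/96*1/10 + 59/240*1/5 = 1691/4800
  d_3[3] = 559/2400*1/20 + 97/300*3/10 + 19/96*1/20 + 59/240*3/10 = 923/4800
  d_3[4] = 559/2400*1/10 + 97/300*3/20 + 19/96*3/10 + 59/240*2/5 = 459/2000
d_3 = (1=2711/12000, 2=1691/4800, 3=923/4800, 4=459/2000)

Answer: 2711/12000 1691/4800 923/4800 459/2000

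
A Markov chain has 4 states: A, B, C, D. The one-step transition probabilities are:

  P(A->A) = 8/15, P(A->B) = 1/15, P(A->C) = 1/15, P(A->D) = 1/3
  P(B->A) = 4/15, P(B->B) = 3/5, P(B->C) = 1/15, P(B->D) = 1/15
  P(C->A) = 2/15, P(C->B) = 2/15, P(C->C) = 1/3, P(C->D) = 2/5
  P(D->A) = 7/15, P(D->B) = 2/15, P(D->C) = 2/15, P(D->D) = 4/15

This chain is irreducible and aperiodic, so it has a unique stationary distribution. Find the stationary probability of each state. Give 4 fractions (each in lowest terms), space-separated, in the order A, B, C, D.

The stationary distribution satisfies pi = pi * P, i.e.:
  pi_A = 8/15*pi_A + 4/15*pi_B + 2/15*pi_C + 7/15*pi_D
  pi_B = 1/15*pi_A + 3/5*pi_B + 2/15*pi_C + 2/15*pi_D
  pi_C = 1/15*pi_A + 1/15*pi_B + 1/3*pi_C + 2/15*pi_D
  pi_D = 1/3*pi_A + 1/15*pi_B + 2/5*pi_C + 4/15*pi_D
with normalization: pi_A + pi_B + pi_C + pi_D = 1.

Using the first 3 balance equations plus normalization, the linear system A*pi = b is:
  [-7/15, 4/15, 2/15, 7/15] . pi = 0
  [1/15, -2/5, 2/15, 2/15] . pi = 0
  [1/15, 1/15, -2/3, 2/15] . pi = 0
  [1, 1, 1, 1] . pi = 1

Solving yields:
  pi_A = 530/1273
  pi_B = 252/1273
  pi_C = 147/1273
  pi_D = 344/1273

Verification (pi * P):
  530/1273*8/15 + 252/1273*4/15 + 147/1273*2/15 + 344/1273*7/15 = 530/1273 = pi_A  (ok)
  530/1273*1/15 + 252/1273*3/5 + 147/1273*2/15 + 344/1273*2/15 = 252/1273 = pi_B  (ok)
  530/1273*1/15 + 252/1273*1/15 + 147/1273*1/3 + 344/1273*2/15 = 147/1273 = pi_C  (ok)
  530/1273*1/3 + 252/1273*1/15 + 147/1273*2/5 + 344/1273*4/15 = 344/1273 = pi_D  (ok)

Answer: 530/1273 252/1273 147/1273 344/1273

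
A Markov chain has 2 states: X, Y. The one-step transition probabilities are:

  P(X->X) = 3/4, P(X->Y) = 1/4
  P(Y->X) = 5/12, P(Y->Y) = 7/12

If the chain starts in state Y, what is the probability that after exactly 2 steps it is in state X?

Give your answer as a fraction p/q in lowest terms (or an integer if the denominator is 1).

Computing P^2 by repeated multiplication:
P^1 =
  X: [3/4, 1/4]
  Y: [5/12, 7/12]
P^2 =
  X: [2/3, 1/3]
  Y: [5/9, 4/9]

(P^2)[Y -> X] = 5/9

Answer: 5/9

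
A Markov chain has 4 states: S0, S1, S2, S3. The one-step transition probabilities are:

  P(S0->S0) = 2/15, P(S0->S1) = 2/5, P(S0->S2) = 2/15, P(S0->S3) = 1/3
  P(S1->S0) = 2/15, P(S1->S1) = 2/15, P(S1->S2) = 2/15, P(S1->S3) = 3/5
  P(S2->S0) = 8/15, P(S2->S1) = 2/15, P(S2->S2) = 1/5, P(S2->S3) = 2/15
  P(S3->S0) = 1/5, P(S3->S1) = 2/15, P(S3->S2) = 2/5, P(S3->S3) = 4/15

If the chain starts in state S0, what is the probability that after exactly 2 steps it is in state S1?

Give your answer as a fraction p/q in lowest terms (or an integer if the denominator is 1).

Answer: 38/225

Derivation:
Computing P^2 by repeated multiplication:
P^1 =
  S0: [2/15, 2/5, 2/15, 1/3]
  S1: [2/15, 2/15, 2/15, 3/5]
  S2: [8/15, 2/15, 1/5, 2/15]
  S3: [1/5, 2/15, 2/5, 4/15]
P^2 =
  S0: [47/225, 38/225, 52/225, 88/225]
  S1: [17/75, 38/225, 68/225, 68/225]
  S2: [2/9, 62/225, 41/225, 8/25]
  S3: [14/45, 14/75, 52/225, 61/225]

(P^2)[S0 -> S1] = 38/225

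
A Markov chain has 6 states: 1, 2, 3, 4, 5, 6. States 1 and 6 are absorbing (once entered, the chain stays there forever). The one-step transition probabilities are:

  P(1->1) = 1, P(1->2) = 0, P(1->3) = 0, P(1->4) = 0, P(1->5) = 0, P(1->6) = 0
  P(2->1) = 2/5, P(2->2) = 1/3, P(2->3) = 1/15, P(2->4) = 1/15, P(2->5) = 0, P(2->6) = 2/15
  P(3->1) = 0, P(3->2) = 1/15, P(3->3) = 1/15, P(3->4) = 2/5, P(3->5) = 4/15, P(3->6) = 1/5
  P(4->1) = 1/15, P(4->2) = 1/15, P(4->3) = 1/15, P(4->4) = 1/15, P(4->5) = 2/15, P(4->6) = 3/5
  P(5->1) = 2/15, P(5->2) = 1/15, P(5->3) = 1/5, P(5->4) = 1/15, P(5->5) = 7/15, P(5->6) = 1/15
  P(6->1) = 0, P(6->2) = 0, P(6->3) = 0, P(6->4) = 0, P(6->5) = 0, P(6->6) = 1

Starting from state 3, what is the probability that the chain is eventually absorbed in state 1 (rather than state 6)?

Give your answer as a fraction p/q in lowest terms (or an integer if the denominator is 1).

Let a_i = P(absorbed in 1 | start in state i).
Boundary conditions: a_1 = 1, a_6 = 0.
For each transient state i, a_i = sum_j P(i->j) * a_j:
  a_2 = 2/5*a_1 + 1/3*a_2 + 1/15*a_3 + 1/15*a_4 + 0*a_5 + 2/15*a_6
  a_3 = 0*a_1 + 1/15*a_2 + 1/15*a_3 + 2/5*a_4 + 4/15*a_5 + 1/5*a_6
  a_4 = 1/15*a_1 + 1/15*a_2 + 1/15*a_3 + 1/15*a_4 + 2/15*a_5 + 3/5*a_6
  a_5 = 2/15*a_1 + 1/15*a_2 + 1/5*a_3 + 1/15*a_4 + 7/15*a_5 + 1/15*a_6

Substituting a_1 = 1 and a_6 = 0, rearrange to (I - Q) a = r where r[i] = P(i -> 1):
  [2/3, -1/15, -1/15, 0] . (a_2, a_3, a_4, a_5) = 2/5
  [-1/15, 14/15, -2/5, -4/15] . (a_2, a_3, a_4, a_5) = 0
  [-1/15, -1/15, 14/15, -2/15] . (a_2, a_3, a_4, a_5) = 1/15
  [-1/15, -1/5, -1/15, 8/15] . (a_2, a_3, a_4, a_5) = 2/15

Solving yields:
  a_2 = 53/82
  a_3 = 43/164
  a_4 = 33/164
  a_5 = 149/328

Starting state is 3, so the absorption probability is a_3 = 43/164.

Answer: 43/164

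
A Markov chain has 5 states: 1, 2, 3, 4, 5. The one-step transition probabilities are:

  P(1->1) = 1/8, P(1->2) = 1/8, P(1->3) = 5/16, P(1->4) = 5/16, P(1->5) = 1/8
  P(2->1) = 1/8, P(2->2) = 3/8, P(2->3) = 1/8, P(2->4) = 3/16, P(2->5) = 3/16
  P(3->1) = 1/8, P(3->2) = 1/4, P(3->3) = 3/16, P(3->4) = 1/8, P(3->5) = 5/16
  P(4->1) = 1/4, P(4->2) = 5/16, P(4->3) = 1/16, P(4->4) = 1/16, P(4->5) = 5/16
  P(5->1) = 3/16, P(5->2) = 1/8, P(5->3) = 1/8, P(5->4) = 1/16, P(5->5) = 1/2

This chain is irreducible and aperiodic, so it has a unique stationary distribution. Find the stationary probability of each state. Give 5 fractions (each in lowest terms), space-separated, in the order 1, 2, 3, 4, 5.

The stationary distribution satisfies pi = pi * P, i.e.:
  pi_1 = 1/8*pi_1 + 1/8*pi_2 + 1/8*pi_3 + 1/4*pi_4 + 3/16*pi_5
  pi_2 = 1/8*pi_1 + 3/8*pi_2 + 1/4*pi_3 + 5/16*pi_4 + 1/8*pi_5
  pi_3 = 5/16*pi_1 + 1/8*pi_2 + 3/16*pi_3 + 1/16*pi_4 + 1/8*pi_5
  pi_4 = 5/16*pi_1 + 3/16*pi_2 + 1/8*pi_3 + 1/16*pi_4 + 1/16*pi_5
  pi_5 = 1/8*pi_1 + 3/16*pi_2 + 5/16*pi_3 + 5/16*pi_4 + 1/2*pi_5
with normalization: pi_1 + pi_2 + pi_3 + pi_4 + pi_5 = 1.

Using the first 4 balance equations plus normalization, the linear system A*pi = b is:
  [-7/8, 1/8, 1/8, 1/4, 3/16] . pi = 0
  [1/8, -5/8, 1/4, 5/16, 1/8] . pi = 0
  [5/16, 1/8, -13/16, 1/16, 1/8] . pi = 0
  [5/16, 3/16, 1/8, -15/16, 1/16] . pi = 0
  [1, 1, 1, 1, 1] . pi = 1

Solving yields:
  pi_1 = 7739/47721
  pi_2 = 10883/47721
  pi_3 = 2487/15907
  pi_4 = 2248/15907
  pi_5 = 14894/47721

Verification (pi * P):
  7739/47721*1/8 + 10883/47721*1/8 + 2487/15907*1/8 + 2248/15907*1/4 + 14894/47721*3/16 = 7739/47721 = pi_1  (ok)
  7739/47721*1/8 + 10883/47721*3/8 + 2487/15907*1/4 + 2248/15907*5/16 + 14894/47721*1/8 = 10883/47721 = pi_2  (ok)
  7739/47721*5/16 + 10883/47721*1/8 + 2487/15907*3/16 + 2248/15907*1/16 + 14894/47721*1/8 = 2487/15907 = pi_3  (ok)
  7739/47721*5/16 + 10883/47721*3/16 + 2487/15907*1/8 + 2248/15907*1/16 + 14894/47721*1/16 = 2248/15907 = pi_4  (ok)
  7739/47721*1/8 + 10883/47721*3/16 + 2487/15907*5/16 + 2248/15907*5/16 + 14894/47721*1/2 = 14894/47721 = pi_5  (ok)

Answer: 7739/47721 10883/47721 2487/15907 2248/15907 14894/47721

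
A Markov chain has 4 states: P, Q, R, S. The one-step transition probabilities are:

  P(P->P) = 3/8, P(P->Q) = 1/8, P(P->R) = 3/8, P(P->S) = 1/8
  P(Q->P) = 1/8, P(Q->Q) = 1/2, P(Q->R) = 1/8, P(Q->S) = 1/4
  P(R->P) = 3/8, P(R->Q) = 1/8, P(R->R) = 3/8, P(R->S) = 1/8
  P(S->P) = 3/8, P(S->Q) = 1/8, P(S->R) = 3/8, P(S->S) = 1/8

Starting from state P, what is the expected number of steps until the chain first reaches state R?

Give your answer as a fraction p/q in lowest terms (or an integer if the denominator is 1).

Answer: 40/13

Derivation:
Let h_i = expected steps to first reach R from state i.
Boundary: h_R = 0.
First-step equations for the other states:
  h_P = 1 + 3/8*h_P + 1/8*h_Q + 3/8*h_R + 1/8*h_S
  h_Q = 1 + 1/8*h_P + 1/2*h_Q + 1/8*h_R + 1/4*h_S
  h_S = 1 + 3/8*h_P + 1/8*h_Q + 3/8*h_R + 1/8*h_S

Substituting h_R = 0 and rearranging gives the linear system (I - Q) h = 1:
  [5/8, -1/8, -1/8] . (h_P, h_Q, h_S) = 1
  [-1/8, 1/2, -1/4] . (h_P, h_Q, h_S) = 1
  [-3/8, -1/8, 7/8] . (h_P, h_Q, h_S) = 1

Solving yields:
  h_P = 40/13
  h_Q = 56/13
  h_S = 40/13

Starting state is P, so the expected hitting time is h_P = 40/13.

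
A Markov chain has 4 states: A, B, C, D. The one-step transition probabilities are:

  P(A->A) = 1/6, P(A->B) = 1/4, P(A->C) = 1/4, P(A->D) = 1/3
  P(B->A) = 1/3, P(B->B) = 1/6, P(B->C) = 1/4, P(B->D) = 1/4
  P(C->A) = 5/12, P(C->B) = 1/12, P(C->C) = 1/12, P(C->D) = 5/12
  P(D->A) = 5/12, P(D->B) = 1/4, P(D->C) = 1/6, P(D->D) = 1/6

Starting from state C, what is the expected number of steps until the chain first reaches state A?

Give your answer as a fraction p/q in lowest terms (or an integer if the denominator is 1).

Answer: 507/205

Derivation:
Let h_i = expected steps to first reach A from state i.
Boundary: h_A = 0.
First-step equations for the other states:
  h_B = 1 + 1/3*h_A + 1/6*h_B + 1/4*h_C + 1/4*h_D
  h_C = 1 + 5/12*h_A + 1/12*h_B + 1/12*h_C + 5/12*h_D
  h_D = 1 + 5/12*h_A + 1/4*h_B + 1/6*h_C + 1/6*h_D

Substituting h_A = 0 and rearranging gives the linear system (I - Q) h = 1:
  [5/6, -1/4, -1/4] . (h_B, h_C, h_D) = 1
  [-1/12, 11/12, -5/12] . (h_B, h_C, h_D) = 1
  [-1/4, -1/6, 5/6] . (h_B, h_C, h_D) = 1

Solving yields:
  h_B = 552/205
  h_C = 507/205
  h_D = 513/205

Starting state is C, so the expected hitting time is h_C = 507/205.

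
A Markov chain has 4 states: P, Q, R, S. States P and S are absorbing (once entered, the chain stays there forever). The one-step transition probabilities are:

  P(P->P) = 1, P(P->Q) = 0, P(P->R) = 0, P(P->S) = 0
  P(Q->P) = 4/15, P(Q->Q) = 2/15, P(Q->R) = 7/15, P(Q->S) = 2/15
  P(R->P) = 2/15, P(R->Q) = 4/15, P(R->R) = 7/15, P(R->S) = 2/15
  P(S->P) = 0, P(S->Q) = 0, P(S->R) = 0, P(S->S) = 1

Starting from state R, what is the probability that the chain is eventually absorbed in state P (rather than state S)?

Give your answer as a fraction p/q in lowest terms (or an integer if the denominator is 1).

Answer: 21/38

Derivation:
Let a_i = P(absorbed in P | start in state i).
Boundary conditions: a_P = 1, a_S = 0.
For each transient state i, a_i = sum_j P(i->j) * a_j:
  a_Q = 4/15*a_P + 2/15*a_Q + 7/15*a_R + 2/15*a_S
  a_R = 2/15*a_P + 4/15*a_Q + 7/15*a_R + 2/15*a_S

Substituting a_P = 1 and a_S = 0, rearrange to (I - Q) a = r where r[i] = P(i -> P):
  [13/15, -7/15] . (a_Q, a_R) = 4/15
  [-4/15, 8/15] . (a_Q, a_R) = 2/15

Solving yields:
  a_Q = 23/38
  a_R = 21/38

Starting state is R, so the absorption probability is a_R = 21/38.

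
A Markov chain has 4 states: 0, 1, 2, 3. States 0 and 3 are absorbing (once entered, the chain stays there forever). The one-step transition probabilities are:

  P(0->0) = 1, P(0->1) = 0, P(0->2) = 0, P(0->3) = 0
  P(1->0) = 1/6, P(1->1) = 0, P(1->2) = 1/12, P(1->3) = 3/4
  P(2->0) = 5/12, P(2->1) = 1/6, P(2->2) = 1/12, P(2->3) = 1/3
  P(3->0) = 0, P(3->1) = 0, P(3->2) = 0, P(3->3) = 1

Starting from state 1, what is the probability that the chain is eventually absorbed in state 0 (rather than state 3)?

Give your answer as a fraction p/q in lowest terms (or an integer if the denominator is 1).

Answer: 27/130

Derivation:
Let a_i = P(absorbed in 0 | start in state i).
Boundary conditions: a_0 = 1, a_3 = 0.
For each transient state i, a_i = sum_j P(i->j) * a_j:
  a_1 = 1/6*a_0 + 0*a_1 + 1/12*a_2 + 3/4*a_3
  a_2 = 5/12*a_0 + 1/6*a_1 + 1/12*a_2 + 1/3*a_3

Substituting a_0 = 1 and a_3 = 0, rearrange to (I - Q) a = r where r[i] = P(i -> 0):
  [1, -1/12] . (a_1, a_2) = 1/6
  [-1/6, 11/12] . (a_1, a_2) = 5/12

Solving yields:
  a_1 = 27/130
  a_2 = 32/65

Starting state is 1, so the absorption probability is a_1 = 27/130.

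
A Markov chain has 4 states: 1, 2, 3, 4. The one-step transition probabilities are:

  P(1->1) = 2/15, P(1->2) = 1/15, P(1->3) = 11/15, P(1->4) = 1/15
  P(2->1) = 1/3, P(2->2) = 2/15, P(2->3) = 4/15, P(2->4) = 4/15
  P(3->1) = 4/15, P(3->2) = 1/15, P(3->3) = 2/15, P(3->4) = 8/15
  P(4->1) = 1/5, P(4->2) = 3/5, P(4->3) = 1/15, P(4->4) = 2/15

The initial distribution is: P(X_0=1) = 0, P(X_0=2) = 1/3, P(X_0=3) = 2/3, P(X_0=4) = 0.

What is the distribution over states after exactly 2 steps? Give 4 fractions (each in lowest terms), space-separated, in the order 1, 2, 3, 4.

Propagating the distribution step by step (d_{t+1} = d_t * P):
d_0 = (1=0, 2=1/3, 3=2/3, 4=0)
  d_1[1] = 0*2/15 + 1/3*1/3 + 2/3*4/15 + 0*1/5 = 13/45
  d_1[2] = 0*1/15 + 1/3*2/15 + 2/3*1/15 + 0*3/5 = 4/45
  d_1[3] = 0*11/15 + 1/3*4/15 + 2/3*2/15 + 0*1/15 = 8/45
  d_1[4] = 0*1/15 + 1/3*4/15 + 2/3*8/15 + 0*2/15 = 4/9
d_1 = (1=13/45, 2=4/45, 3=8/45, 4=4/9)
  d_2[1] = 13/45*2/15 + 4/45*1/3 + 8/45*4/15 + 4/9*1/5 = 46/225
  d_2[2] = 13/45*1/15 + 4/45*2/15 + 8/45*1/15 + 4/9*3/5 = 209/675
  d_2[3] = 13/45*11/15 + 4/45*4/15 + 8/45*2/15 + 4/9*1/15 = 13/45
  d_2[4] = 13/45*1/15 + 4/45*4/15 + 8/45*8/15 + 4/9*2/15 = 133/675
d_2 = (1=46/225, 2=209/675, 3=13/45, 4=133/675)

Answer: 46/225 209/675 13/45 133/675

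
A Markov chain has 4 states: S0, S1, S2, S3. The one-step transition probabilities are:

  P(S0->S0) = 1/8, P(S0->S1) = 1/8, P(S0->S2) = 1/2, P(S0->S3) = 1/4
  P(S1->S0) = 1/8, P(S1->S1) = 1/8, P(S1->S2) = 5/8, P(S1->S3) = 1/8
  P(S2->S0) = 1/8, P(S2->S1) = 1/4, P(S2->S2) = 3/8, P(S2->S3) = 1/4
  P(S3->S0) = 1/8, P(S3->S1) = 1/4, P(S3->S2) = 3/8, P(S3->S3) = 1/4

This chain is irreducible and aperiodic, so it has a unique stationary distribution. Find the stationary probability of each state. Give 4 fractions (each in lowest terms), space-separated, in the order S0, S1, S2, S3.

Answer: 1/8 5/24 85/192 43/192

Derivation:
The stationary distribution satisfies pi = pi * P, i.e.:
  pi_S0 = 1/8*pi_S0 + 1/8*pi_S1 + 1/8*pi_S2 + 1/8*pi_S3
  pi_S1 = 1/8*pi_S0 + 1/8*pi_S1 + 1/4*pi_S2 + 1/4*pi_S3
  pi_S2 = 1/2*pi_S0 + 5/8*pi_S1 + 3/8*pi_S2 + 3/8*pi_S3
  pi_S3 = 1/4*pi_S0 + 1/8*pi_S1 + 1/4*pi_S2 + 1/4*pi_S3
with normalization: pi_S0 + pi_S1 + pi_S2 + pi_S3 = 1.

Using the first 3 balance equations plus normalization, the linear system A*pi = b is:
  [-7/8, 1/8, 1/8, 1/8] . pi = 0
  [1/8, -7/8, 1/4, 1/4] . pi = 0
  [1/2, 5/8, -5/8, 3/8] . pi = 0
  [1, 1, 1, 1] . pi = 1

Solving yields:
  pi_S0 = 1/8
  pi_S1 = 5/24
  pi_S2 = 85/192
  pi_S3 = 43/192

Verification (pi * P):
  1/8*1/8 + 5/24*1/8 + 85/192*1/8 + 43/192*1/8 = 1/8 = pi_S0  (ok)
  1/8*1/8 + 5/24*1/8 + 85/192*1/4 + 43/192*1/4 = 5/24 = pi_S1  (ok)
  1/8*1/2 + 5/24*5/8 + 85/192*3/8 + 43/192*3/8 = 85/192 = pi_S2  (ok)
  1/8*1/4 + 5/24*1/8 + 85/192*1/4 + 43/192*1/4 = 43/192 = pi_S3  (ok)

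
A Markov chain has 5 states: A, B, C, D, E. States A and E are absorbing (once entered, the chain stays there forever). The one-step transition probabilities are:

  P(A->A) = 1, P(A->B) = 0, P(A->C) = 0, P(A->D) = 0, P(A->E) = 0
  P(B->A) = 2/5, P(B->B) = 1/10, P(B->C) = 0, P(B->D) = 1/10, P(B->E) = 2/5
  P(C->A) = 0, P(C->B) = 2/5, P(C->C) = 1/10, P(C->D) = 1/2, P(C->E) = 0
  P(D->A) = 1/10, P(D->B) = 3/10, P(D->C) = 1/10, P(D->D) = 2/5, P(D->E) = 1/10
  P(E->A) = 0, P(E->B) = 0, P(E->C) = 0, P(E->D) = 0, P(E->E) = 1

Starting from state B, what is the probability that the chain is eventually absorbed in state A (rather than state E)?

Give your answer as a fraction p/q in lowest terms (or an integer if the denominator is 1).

Answer: 1/2

Derivation:
Let a_i = P(absorbed in A | start in state i).
Boundary conditions: a_A = 1, a_E = 0.
For each transient state i, a_i = sum_j P(i->j) * a_j:
  a_B = 2/5*a_A + 1/10*a_B + 0*a_C + 1/10*a_D + 2/5*a_E
  a_C = 0*a_A + 2/5*a_B + 1/10*a_C + 1/2*a_D + 0*a_E
  a_D = 1/10*a_A + 3/10*a_B + 1/10*a_C + 2/5*a_D + 1/10*a_E

Substituting a_A = 1 and a_E = 0, rearrange to (I - Q) a = r where r[i] = P(i -> A):
  [9/10, 0, -1/10] . (a_B, a_C, a_D) = 2/5
  [-2/5, 9/10, -1/2] . (a_B, a_C, a_D) = 0
  [-3/10, -1/10, 3/5] . (a_B, a_C, a_D) = 1/10

Solving yields:
  a_B = 1/2
  a_C = 1/2
  a_D = 1/2

Starting state is B, so the absorption probability is a_B = 1/2.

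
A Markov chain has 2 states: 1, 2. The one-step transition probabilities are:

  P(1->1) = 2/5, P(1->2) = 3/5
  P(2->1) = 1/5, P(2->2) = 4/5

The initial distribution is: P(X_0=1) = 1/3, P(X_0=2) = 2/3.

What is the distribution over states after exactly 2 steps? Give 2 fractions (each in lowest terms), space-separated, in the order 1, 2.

Answer: 19/75 56/75

Derivation:
Propagating the distribution step by step (d_{t+1} = d_t * P):
d_0 = (1=1/3, 2=2/3)
  d_1[1] = 1/3*2/5 + 2/3*1/5 = 4/15
  d_1[2] = 1/3*3/5 + 2/3*4/5 = 11/15
d_1 = (1=4/15, 2=11/15)
  d_2[1] = 4/15*2/5 + 11/15*1/5 = 19/75
  d_2[2] = 4/15*3/5 + 11/15*4/5 = 56/75
d_2 = (1=19/75, 2=56/75)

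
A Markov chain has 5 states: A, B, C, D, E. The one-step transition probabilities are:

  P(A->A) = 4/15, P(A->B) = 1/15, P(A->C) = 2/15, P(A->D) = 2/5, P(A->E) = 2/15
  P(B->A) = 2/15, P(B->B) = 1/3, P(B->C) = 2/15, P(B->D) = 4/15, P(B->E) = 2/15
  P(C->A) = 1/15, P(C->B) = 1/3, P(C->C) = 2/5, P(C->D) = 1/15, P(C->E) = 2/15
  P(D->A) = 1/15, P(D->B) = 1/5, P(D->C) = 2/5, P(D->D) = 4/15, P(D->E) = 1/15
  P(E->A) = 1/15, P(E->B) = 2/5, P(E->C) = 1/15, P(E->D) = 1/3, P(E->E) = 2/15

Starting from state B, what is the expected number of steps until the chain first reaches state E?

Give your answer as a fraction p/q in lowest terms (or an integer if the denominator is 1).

Let h_i = expected steps to first reach E from state i.
Boundary: h_E = 0.
First-step equations for the other states:
  h_A = 1 + 4/15*h_A + 1/15*h_B + 2/15*h_C + 2/5*h_D + 2/15*h_E
  h_B = 1 + 2/15*h_A + 1/3*h_B + 2/15*h_C + 4/15*h_D + 2/15*h_E
  h_C = 1 + 1/15*h_A + 1/3*h_B + 2/5*h_C + 1/15*h_D + 2/15*h_E
  h_D = 1 + 1/15*h_A + 1/5*h_B + 2/5*h_C + 4/15*h_D + 1/15*h_E

Substituting h_E = 0 and rearranging gives the linear system (I - Q) h = 1:
  [11/15, -1/15, -2/15, -2/5] . (h_A, h_B, h_C, h_D) = 1
  [-2/15, 2/3, -2/15, -4/15] . (h_A, h_B, h_C, h_D) = 1
  [-1/15, -1/3, 3/5, -1/15] . (h_A, h_B, h_C, h_D) = 1
  [-1/15, -1/5, -2/5, 11/15] . (h_A, h_B, h_C, h_D) = 1

Solving yields:
  h_A = 11765/1376
  h_B = 11655/1376
  h_C = 5725/688
  h_D = 6185/688

Starting state is B, so the expected hitting time is h_B = 11655/1376.

Answer: 11655/1376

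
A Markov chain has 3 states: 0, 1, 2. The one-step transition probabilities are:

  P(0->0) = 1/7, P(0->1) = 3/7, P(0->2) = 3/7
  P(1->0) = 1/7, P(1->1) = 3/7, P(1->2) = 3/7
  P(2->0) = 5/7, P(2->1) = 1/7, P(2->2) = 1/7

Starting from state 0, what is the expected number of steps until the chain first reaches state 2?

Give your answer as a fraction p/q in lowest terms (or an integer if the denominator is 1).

Let h_i = expected steps to first reach 2 from state i.
Boundary: h_2 = 0.
First-step equations for the other states:
  h_0 = 1 + 1/7*h_0 + 3/7*h_1 + 3/7*h_2
  h_1 = 1 + 1/7*h_0 + 3/7*h_1 + 3/7*h_2

Substituting h_2 = 0 and rearranging gives the linear system (I - Q) h = 1:
  [6/7, -3/7] . (h_0, h_1) = 1
  [-1/7, 4/7] . (h_0, h_1) = 1

Solving yields:
  h_0 = 7/3
  h_1 = 7/3

Starting state is 0, so the expected hitting time is h_0 = 7/3.

Answer: 7/3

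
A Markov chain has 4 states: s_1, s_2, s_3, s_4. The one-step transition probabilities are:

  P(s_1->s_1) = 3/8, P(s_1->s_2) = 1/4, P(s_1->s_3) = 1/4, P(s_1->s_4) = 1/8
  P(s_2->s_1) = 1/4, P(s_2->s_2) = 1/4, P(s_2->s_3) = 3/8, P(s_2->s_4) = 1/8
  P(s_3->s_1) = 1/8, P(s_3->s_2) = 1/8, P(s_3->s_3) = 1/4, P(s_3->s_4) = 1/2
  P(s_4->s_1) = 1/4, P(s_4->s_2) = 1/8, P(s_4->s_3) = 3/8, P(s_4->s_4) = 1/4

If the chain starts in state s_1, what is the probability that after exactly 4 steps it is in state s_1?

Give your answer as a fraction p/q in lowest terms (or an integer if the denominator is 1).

Answer: 497/2048

Derivation:
Computing P^4 by repeated multiplication:
P^1 =
  s_1: [3/8, 1/4, 1/4, 1/8]
  s_2: [1/4, 1/4, 3/8, 1/8]
  s_3: [1/8, 1/8, 1/4, 1/2]
  s_4: [1/4, 1/8, 3/8, 1/4]
P^2 =
  s_1: [17/64, 13/64, 19/64, 15/64]
  s_2: [15/64, 3/16, 19/64, 9/32]
  s_3: [15/64, 5/32, 21/64, 9/32]
  s_4: [15/64, 11/64, 19/64, 19/64]
P^3 =
  s_1: [63/256, 47/256, 39/128, 17/64]
  s_2: [31/128, 91/512, 79/256, 139/512]
  s_3: [61/256, 89/512, 39/128, 145/512]
  s_4: [31/128, 45/256, 79/256, 35/128]
P^4 =
  s_1: [497/2048, 183/1024, 627/2048, 279/1024]
  s_2: [495/2048, 727/4096, 627/2048, 1125/4096]
  s_3: [495/2048, 723/4096, 629/2048, 1125/4096]
  s_4: [495/2048, 363/2048, 627/2048, 563/2048]

(P^4)[s_1 -> s_1] = 497/2048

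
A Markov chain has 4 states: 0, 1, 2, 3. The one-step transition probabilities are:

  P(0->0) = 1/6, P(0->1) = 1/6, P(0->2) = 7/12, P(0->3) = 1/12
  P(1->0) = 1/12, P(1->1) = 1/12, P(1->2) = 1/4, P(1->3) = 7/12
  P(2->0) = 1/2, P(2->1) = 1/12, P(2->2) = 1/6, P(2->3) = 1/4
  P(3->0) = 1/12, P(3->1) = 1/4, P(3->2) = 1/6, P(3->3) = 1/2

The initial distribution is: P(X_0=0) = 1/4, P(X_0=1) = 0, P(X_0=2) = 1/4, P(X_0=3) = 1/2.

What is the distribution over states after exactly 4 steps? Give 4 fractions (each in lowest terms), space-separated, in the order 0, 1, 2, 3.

Propagating the distribution step by step (d_{t+1} = d_t * P):
d_0 = (0=1/4, 1=0, 2=1/4, 3=1/2)
  d_1[0] = 1/4*1/6 + 0*1/12 + 1/4*1/2 + 1/2*1/12 = 5/24
  d_1[1] = 1/4*1/6 + 0*1/12 + 1/4*1/12 + 1/2*1/4 = 3/16
  d_1[2] = 1/4*7/12 + 0*1/4 + 1/4*1/6 + 1/2*1/6 = 13/48
  d_1[3] = 1/4*1/12 + 0*7/12 + 1/4*1/4 + 1/2*1/2 = 1/3
d_1 = (0=5/24, 1=3/16, 2=13/48, 3=1/3)
  d_2[0] = 5/24*1/6 + 3/16*1/12 + 13/48*1/2 + 1/3*1/12 = 41/192
  d_2[1] = 5/24*1/6 + 3/16*1/12 + 13/48*1/12 + 1/3*1/4 = 5/32
  d_2[2] = 5/24*7/12 + 3/16*1/4 + 13/48*1/6 + 1/3*1/6 = 155/576
  d_2[3] = 5/24*1/12 + 3/16*7/12 + 13/48*1/4 + 1/3*1/2 = 13/36
d_2 = (0=41/192, 1=5/32, 2=155/576, 3=13/36)
  d_3[0] = 41/192*1/6 + 5/32*1/12 + 155/576*1/2 + 13/36*1/12 = 737/3456
  d_3[1] = 41/192*1/6 + 5/32*1/12 + 155/576*1/12 + 13/36*1/4 = 1115/6912
  d_3[2] = 41/192*7/12 + 5/32*1/4 + 155/576*1/6 + 13/36*1/6 = 619/2304
  d_3[3] = 41/192*1/12 + 5/32*7/12 + 155/576*1/4 + 13/36*1/2 = 137/384
d_3 = (0=737/3456, 1=1115/6912, 2=619/2304, 3=137/384)
  d_4[0] = 737/3456*1/6 + 1115/6912*1/12 + 619/2304*1/2 + 137/384*1/12 = 17671/82944
  d_4[1] = 737/3456*1/6 + 1115/6912*1/12 + 619/2304*1/12 + 137/384*1/4 = 6659/41472
  d_4[2] = 737/3456*7/12 + 1115/6912*1/4 + 619/2304*1/6 + 137/384*1/6 = 22309/82944
  d_4[3] = 737/3456*1/12 + 1115/6912*7/12 + 619/2304*1/4 + 137/384*1/2 = 183/512
d_4 = (0=17671/82944, 1=6659/41472, 2=22309/82944, 3=183/512)

Answer: 17671/82944 6659/41472 22309/82944 183/512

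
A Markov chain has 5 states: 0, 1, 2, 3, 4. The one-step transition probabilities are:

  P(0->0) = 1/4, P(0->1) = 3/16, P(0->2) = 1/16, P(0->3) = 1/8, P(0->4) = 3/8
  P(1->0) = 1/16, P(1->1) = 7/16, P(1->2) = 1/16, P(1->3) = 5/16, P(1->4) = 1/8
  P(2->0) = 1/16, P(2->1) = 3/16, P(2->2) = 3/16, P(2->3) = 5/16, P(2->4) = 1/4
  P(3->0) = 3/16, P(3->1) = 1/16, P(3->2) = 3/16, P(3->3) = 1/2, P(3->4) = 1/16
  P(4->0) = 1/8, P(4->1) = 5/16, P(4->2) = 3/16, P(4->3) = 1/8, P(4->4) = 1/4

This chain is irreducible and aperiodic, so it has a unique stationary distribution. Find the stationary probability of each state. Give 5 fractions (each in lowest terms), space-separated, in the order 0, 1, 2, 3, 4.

Answer: 2273/16394 1871/8197 1161/8197 2549/8197 2959/16394

Derivation:
The stationary distribution satisfies pi = pi * P, i.e.:
  pi_0 = 1/4*pi_0 + 1/16*pi_1 + 1/16*pi_2 + 3/16*pi_3 + 1/8*pi_4
  pi_1 = 3/16*pi_0 + 7/16*pi_1 + 3/16*pi_2 + 1/16*pi_3 + 5/16*pi_4
  pi_2 = 1/16*pi_0 + 1/16*pi_1 + 3/16*pi_2 + 3/16*pi_3 + 3/16*pi_4
  pi_3 = 1/8*pi_0 + 5/16*pi_1 + 5/16*pi_2 + 1/2*pi_3 + 1/8*pi_4
  pi_4 = 3/8*pi_0 + 1/8*pi_1 + 1/4*pi_2 + 1/16*pi_3 + 1/4*pi_4
with normalization: pi_0 + pi_1 + pi_2 + pi_3 + pi_4 = 1.

Using the first 4 balance equations plus normalization, the linear system A*pi = b is:
  [-3/4, 1/16, 1/16, 3/16, 1/8] . pi = 0
  [3/16, -9/16, 3/16, 1/16, 5/16] . pi = 0
  [1/16, 1/16, -13/16, 3/16, 3/16] . pi = 0
  [1/8, 5/16, 5/16, -1/2, 1/8] . pi = 0
  [1, 1, 1, 1, 1] . pi = 1

Solving yields:
  pi_0 = 2273/16394
  pi_1 = 1871/8197
  pi_2 = 1161/8197
  pi_3 = 2549/8197
  pi_4 = 2959/16394

Verification (pi * P):
  2273/16394*1/4 + 1871/8197*1/16 + 1161/8197*1/16 + 2549/8197*3/16 + 2959/16394*1/8 = 2273/16394 = pi_0  (ok)
  2273/16394*3/16 + 1871/8197*7/16 + 1161/8197*3/16 + 2549/8197*1/16 + 2959/16394*5/16 = 1871/8197 = pi_1  (ok)
  2273/16394*1/16 + 1871/8197*1/16 + 1161/8197*3/16 + 2549/8197*3/16 + 2959/16394*3/16 = 1161/8197 = pi_2  (ok)
  2273/16394*1/8 + 1871/8197*5/16 + 1161/8197*5/16 + 2549/8197*1/2 + 2959/16394*1/8 = 2549/8197 = pi_3  (ok)
  2273/16394*3/8 + 1871/8197*1/8 + 1161/8197*1/4 + 2549/8197*1/16 + 2959/16394*1/4 = 2959/16394 = pi_4  (ok)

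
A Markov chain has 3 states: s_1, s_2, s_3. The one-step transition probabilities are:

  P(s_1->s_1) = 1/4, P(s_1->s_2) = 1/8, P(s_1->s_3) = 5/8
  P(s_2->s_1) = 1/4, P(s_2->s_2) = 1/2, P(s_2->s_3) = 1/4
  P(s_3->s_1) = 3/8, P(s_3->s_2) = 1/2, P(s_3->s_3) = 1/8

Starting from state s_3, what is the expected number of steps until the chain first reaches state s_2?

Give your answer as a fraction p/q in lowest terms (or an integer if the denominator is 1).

Answer: 8/3

Derivation:
Let h_i = expected steps to first reach s_2 from state i.
Boundary: h_s_2 = 0.
First-step equations for the other states:
  h_s_1 = 1 + 1/4*h_s_1 + 1/8*h_s_2 + 5/8*h_s_3
  h_s_3 = 1 + 3/8*h_s_1 + 1/2*h_s_2 + 1/8*h_s_3

Substituting h_s_2 = 0 and rearranging gives the linear system (I - Q) h = 1:
  [3/4, -5/8] . (h_s_1, h_s_3) = 1
  [-3/8, 7/8] . (h_s_1, h_s_3) = 1

Solving yields:
  h_s_1 = 32/9
  h_s_3 = 8/3

Starting state is s_3, so the expected hitting time is h_s_3 = 8/3.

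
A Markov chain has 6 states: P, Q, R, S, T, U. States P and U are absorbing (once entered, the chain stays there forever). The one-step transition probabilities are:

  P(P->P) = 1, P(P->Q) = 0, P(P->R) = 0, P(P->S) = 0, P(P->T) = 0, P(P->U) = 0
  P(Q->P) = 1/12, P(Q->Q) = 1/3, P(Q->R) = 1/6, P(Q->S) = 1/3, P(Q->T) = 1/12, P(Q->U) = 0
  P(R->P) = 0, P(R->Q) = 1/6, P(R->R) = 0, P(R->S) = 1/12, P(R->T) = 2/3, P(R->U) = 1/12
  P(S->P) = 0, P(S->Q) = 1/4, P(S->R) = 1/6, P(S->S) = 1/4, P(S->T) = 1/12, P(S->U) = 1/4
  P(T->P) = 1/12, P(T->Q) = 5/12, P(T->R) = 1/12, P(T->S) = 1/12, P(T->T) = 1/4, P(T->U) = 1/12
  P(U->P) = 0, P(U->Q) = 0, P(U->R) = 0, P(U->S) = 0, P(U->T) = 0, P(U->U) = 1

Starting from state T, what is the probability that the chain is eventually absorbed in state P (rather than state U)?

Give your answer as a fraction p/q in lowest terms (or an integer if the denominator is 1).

Answer: 1237/3169

Derivation:
Let a_i = P(absorbed in P | start in state i).
Boundary conditions: a_P = 1, a_U = 0.
For each transient state i, a_i = sum_j P(i->j) * a_j:
  a_Q = 1/12*a_P + 1/3*a_Q + 1/6*a_R + 1/3*a_S + 1/12*a_T + 0*a_U
  a_R = 0*a_P + 1/6*a_Q + 0*a_R + 1/12*a_S + 2/3*a_T + 1/12*a_U
  a_S = 0*a_P + 1/4*a_Q + 1/6*a_R + 1/4*a_S + 1/12*a_T + 1/4*a_U
  a_T = 1/12*a_P + 5/12*a_Q + 1/12*a_R + 1/12*a_S + 1/4*a_T + 1/12*a_U

Substituting a_P = 1 and a_U = 0, rearrange to (I - Q) a = r where r[i] = P(i -> P):
  [2/3, -1/6, -1/3, -1/12] . (a_Q, a_R, a_S, a_T) = 1/12
  [-1/6, 1, -1/12, -2/3] . (a_Q, a_R, a_S, a_T) = 0
  [-1/4, -1/6, 3/4, -1/12] . (a_Q, a_R, a_S, a_T) = 0
  [-5/12, -1/12, -1/12, 3/4] . (a_Q, a_R, a_S, a_T) = 1/12

Solving yields:
  a_Q = 1217/3169
  a_R = 1093/3169
  a_S = 786/3169
  a_T = 1237/3169

Starting state is T, so the absorption probability is a_T = 1237/3169.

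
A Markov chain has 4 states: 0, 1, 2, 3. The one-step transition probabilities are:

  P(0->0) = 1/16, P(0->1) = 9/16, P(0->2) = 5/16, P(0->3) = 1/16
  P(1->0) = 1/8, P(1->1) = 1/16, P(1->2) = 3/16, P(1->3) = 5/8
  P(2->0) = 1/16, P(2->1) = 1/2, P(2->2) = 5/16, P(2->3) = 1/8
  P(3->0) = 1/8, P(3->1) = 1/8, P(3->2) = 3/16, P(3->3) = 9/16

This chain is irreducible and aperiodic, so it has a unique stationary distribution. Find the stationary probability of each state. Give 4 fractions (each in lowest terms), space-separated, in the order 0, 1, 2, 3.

The stationary distribution satisfies pi = pi * P, i.e.:
  pi_0 = 1/16*pi_0 + 1/8*pi_1 + 1/16*pi_2 + 1/8*pi_3
  pi_1 = 9/16*pi_0 + 1/16*pi_1 + 1/2*pi_2 + 1/8*pi_3
  pi_2 = 5/16*pi_0 + 3/16*pi_1 + 5/16*pi_2 + 3/16*pi_3
  pi_3 = 1/16*pi_0 + 5/8*pi_1 + 1/8*pi_2 + 9/16*pi_3
with normalization: pi_0 + pi_1 + pi_2 + pi_3 = 1.

Using the first 3 balance equations plus normalization, the linear system A*pi = b is:
  [-15/16, 1/8, 1/16, 1/8] . pi = 0
  [9/16, -15/16, 1/2, 1/8] . pi = 0
  [5/16, 3/16, -11/16, 3/16] . pi = 0
  [1, 1, 1, 1] . pi = 1

Solving yields:
  pi_0 = 5/48
  pi_1 = 197/816
  pi_2 = 11/48
  pi_3 = 347/816

Verification (pi * P):
  5/48*1/16 + 197/816*1/8 + 11/48*1/16 + 347/816*1/8 = 5/48 = pi_0  (ok)
  5/48*9/16 + 197/816*1/16 + 11/48*1/2 + 347/816*1/8 = 197/816 = pi_1  (ok)
  5/48*5/16 + 197/816*3/16 + 11/48*5/16 + 347/816*3/16 = 11/48 = pi_2  (ok)
  5/48*1/16 + 197/816*5/8 + 11/48*1/8 + 347/816*9/16 = 347/816 = pi_3  (ok)

Answer: 5/48 197/816 11/48 347/816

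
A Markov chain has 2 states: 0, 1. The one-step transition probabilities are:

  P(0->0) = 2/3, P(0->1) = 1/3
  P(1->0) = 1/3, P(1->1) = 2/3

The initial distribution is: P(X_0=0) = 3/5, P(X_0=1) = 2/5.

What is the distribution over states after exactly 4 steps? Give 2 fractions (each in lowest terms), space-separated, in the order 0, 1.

Answer: 203/405 202/405

Derivation:
Propagating the distribution step by step (d_{t+1} = d_t * P):
d_0 = (0=3/5, 1=2/5)
  d_1[0] = 3/5*2/3 + 2/5*1/3 = 8/15
  d_1[1] = 3/5*1/3 + 2/5*2/3 = 7/15
d_1 = (0=8/15, 1=7/15)
  d_2[0] = 8/15*2/3 + 7/15*1/3 = 23/45
  d_2[1] = 8/15*1/3 + 7/15*2/3 = 22/45
d_2 = (0=23/45, 1=22/45)
  d_3[0] = 23/45*2/3 + 22/45*1/3 = 68/135
  d_3[1] = 23/45*1/3 + 22/45*2/3 = 67/135
d_3 = (0=68/135, 1=67/135)
  d_4[0] = 68/135*2/3 + 67/135*1/3 = 203/405
  d_4[1] = 68/135*1/3 + 67/135*2/3 = 202/405
d_4 = (0=203/405, 1=202/405)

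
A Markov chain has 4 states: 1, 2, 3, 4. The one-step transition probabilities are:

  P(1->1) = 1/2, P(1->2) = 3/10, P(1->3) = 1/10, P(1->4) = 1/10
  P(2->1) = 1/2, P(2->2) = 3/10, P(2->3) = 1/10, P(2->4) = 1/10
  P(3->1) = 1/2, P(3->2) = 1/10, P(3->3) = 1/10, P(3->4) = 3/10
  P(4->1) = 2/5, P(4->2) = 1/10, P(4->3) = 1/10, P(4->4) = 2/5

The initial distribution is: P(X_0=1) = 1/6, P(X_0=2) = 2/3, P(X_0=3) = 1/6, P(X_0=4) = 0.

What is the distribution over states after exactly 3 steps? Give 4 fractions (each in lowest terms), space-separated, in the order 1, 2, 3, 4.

Answer: 121/250 31/125 1/10 21/125

Derivation:
Propagating the distribution step by step (d_{t+1} = d_t * P):
d_0 = (1=1/6, 2=2/3, 3=1/6, 4=0)
  d_1[1] = 1/6*1/2 + 2/3*1/2 + 1/6*1/2 + 0*2/5 = 1/2
  d_1[2] = 1/6*3/10 + 2/3*3/10 + 1/6*1/10 + 0*1/10 = 4/15
  d_1[3] = 1/6*1/10 + 2/3*1/10 + 1/6*1/10 + 0*1/10 = 1/10
  d_1[4] = 1/6*1/10 + 2/3*1/10 + 1/6*3/10 + 0*2/5 = 2/15
d_1 = (1=1/2, 2=4/15, 3=1/10, 4=2/15)
  d_2[1] = 1/2*1/2 + 4/15*1/2 + 1/10*1/2 + 2/15*2/5 = 73/150
  d_2[2] = 1/2*3/10 + 4/15*3/10 + 1/10*1/10 + 2/15*1/10 = 19/75
  d_2[3] = 1/2*1/10 + 4/15*1/10 + 1/10*1/10 + 2/15*1/10 = 1/10
  d_2[4] = 1/2*1/10 + 4/15*1/10 + 1/10*3/10 + 2/15*2/5 = 4/25
d_2 = (1=73/150, 2=19/75, 3=1/10, 4=4/25)
  d_3[1] = 73/150*1/2 + 19/75*1/2 + 1/10*1/2 + 4/25*2/5 = 121/250
  d_3[2] = 73/150*3/10 + 19/75*3/10 + 1/10*1/10 + 4/25*1/10 = 31/125
  d_3[3] = 73/150*1/10 + 19/75*1/10 + 1/10*1/10 + 4/25*1/10 = 1/10
  d_3[4] = 73/150*1/10 + 19/75*1/10 + 1/10*3/10 + 4/25*2/5 = 21/125
d_3 = (1=121/250, 2=31/125, 3=1/10, 4=21/125)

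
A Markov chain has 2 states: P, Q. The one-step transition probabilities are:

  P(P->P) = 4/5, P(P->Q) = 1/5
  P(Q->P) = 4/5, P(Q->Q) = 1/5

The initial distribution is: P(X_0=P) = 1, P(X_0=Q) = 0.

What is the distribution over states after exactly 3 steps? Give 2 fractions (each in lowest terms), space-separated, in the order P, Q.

Answer: 4/5 1/5

Derivation:
Propagating the distribution step by step (d_{t+1} = d_t * P):
d_0 = (P=1, Q=0)
  d_1[P] = 1*4/5 + 0*4/5 = 4/5
  d_1[Q] = 1*1/5 + 0*1/5 = 1/5
d_1 = (P=4/5, Q=1/5)
  d_2[P] = 4/5*4/5 + 1/5*4/5 = 4/5
  d_2[Q] = 4/5*1/5 + 1/5*1/5 = 1/5
d_2 = (P=4/5, Q=1/5)
  d_3[P] = 4/5*4/5 + 1/5*4/5 = 4/5
  d_3[Q] = 4/5*1/5 + 1/5*1/5 = 1/5
d_3 = (P=4/5, Q=1/5)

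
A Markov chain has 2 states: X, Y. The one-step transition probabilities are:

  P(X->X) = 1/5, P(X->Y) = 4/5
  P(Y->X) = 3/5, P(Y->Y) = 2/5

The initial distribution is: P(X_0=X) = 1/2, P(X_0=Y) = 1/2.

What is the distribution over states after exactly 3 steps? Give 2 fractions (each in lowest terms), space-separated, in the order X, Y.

Answer: 53/125 72/125

Derivation:
Propagating the distribution step by step (d_{t+1} = d_t * P):
d_0 = (X=1/2, Y=1/2)
  d_1[X] = 1/2*1/5 + 1/2*3/5 = 2/5
  d_1[Y] = 1/2*4/5 + 1/2*2/5 = 3/5
d_1 = (X=2/5, Y=3/5)
  d_2[X] = 2/5*1/5 + 3/5*3/5 = 11/25
  d_2[Y] = 2/5*4/5 + 3/5*2/5 = 14/25
d_2 = (X=11/25, Y=14/25)
  d_3[X] = 11/25*1/5 + 14/25*3/5 = 53/125
  d_3[Y] = 11/25*4/5 + 14/25*2/5 = 72/125
d_3 = (X=53/125, Y=72/125)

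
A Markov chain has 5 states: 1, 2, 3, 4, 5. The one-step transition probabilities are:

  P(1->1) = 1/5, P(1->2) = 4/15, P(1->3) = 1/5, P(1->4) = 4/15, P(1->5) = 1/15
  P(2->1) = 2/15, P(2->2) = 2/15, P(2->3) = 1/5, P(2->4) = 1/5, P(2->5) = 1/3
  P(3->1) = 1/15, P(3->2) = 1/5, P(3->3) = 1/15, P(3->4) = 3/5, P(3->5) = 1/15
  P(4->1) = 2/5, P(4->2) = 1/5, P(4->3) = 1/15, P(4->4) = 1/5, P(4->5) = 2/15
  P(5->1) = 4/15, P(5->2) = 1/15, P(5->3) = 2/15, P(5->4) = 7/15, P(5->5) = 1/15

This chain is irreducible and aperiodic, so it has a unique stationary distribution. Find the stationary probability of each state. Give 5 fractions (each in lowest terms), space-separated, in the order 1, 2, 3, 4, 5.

Answer: 17851/74333 13785/74333 9850/74333 22702/74333 10145/74333

Derivation:
The stationary distribution satisfies pi = pi * P, i.e.:
  pi_1 = 1/5*pi_1 + 2/15*pi_2 + 1/15*pi_3 + 2/5*pi_4 + 4/15*pi_5
  pi_2 = 4/15*pi_1 + 2/15*pi_2 + 1/5*pi_3 + 1/5*pi_4 + 1/15*pi_5
  pi_3 = 1/5*pi_1 + 1/5*pi_2 + 1/15*pi_3 + 1/15*pi_4 + 2/15*pi_5
  pi_4 = 4/15*pi_1 + 1/5*pi_2 + 3/5*pi_3 + 1/5*pi_4 + 7/15*pi_5
  pi_5 = 1/15*pi_1 + 1/3*pi_2 + 1/15*pi_3 + 2/15*pi_4 + 1/15*pi_5
with normalization: pi_1 + pi_2 + pi_3 + pi_4 + pi_5 = 1.

Using the first 4 balance equations plus normalization, the linear system A*pi = b is:
  [-4/5, 2/15, 1/15, 2/5, 4/15] . pi = 0
  [4/15, -13/15, 1/5, 1/5, 1/15] . pi = 0
  [1/5, 1/5, -14/15, 1/15, 2/15] . pi = 0
  [4/15, 1/5, 3/5, -4/5, 7/15] . pi = 0
  [1, 1, 1, 1, 1] . pi = 1

Solving yields:
  pi_1 = 17851/74333
  pi_2 = 13785/74333
  pi_3 = 9850/74333
  pi_4 = 22702/74333
  pi_5 = 10145/74333

Verification (pi * P):
  17851/74333*1/5 + 13785/74333*2/15 + 9850/74333*1/15 + 22702/74333*2/5 + 10145/74333*4/15 = 17851/74333 = pi_1  (ok)
  17851/74333*4/15 + 13785/74333*2/15 + 9850/74333*1/5 + 22702/74333*1/5 + 10145/74333*1/15 = 13785/74333 = pi_2  (ok)
  17851/74333*1/5 + 13785/74333*1/5 + 9850/74333*1/15 + 22702/74333*1/15 + 10145/74333*2/15 = 9850/74333 = pi_3  (ok)
  17851/74333*4/15 + 13785/74333*1/5 + 9850/74333*3/5 + 22702/74333*1/5 + 10145/74333*7/15 = 22702/74333 = pi_4  (ok)
  17851/74333*1/15 + 13785/74333*1/3 + 9850/74333*1/15 + 22702/74333*2/15 + 10145/74333*1/15 = 10145/74333 = pi_5  (ok)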